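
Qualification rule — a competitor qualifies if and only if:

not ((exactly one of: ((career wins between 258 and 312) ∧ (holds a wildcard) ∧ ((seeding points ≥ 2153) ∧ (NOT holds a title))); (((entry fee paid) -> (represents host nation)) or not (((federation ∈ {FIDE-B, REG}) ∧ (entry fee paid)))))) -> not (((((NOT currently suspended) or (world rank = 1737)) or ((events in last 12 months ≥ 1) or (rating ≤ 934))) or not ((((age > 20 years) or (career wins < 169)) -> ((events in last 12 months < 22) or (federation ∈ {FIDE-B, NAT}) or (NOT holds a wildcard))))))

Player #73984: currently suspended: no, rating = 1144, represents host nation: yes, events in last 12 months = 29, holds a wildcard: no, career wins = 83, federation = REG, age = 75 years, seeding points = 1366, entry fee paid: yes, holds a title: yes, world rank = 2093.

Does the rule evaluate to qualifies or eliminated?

Atomic conditions:
  career wins between 258 and 312: 83 in [258, 312] is false
  holds a wildcard: no → false
  seeding points ≥ 2153: 1366 ≥ 2153 is false
  NOT holds a title: yes → false
  entry fee paid: yes → true
  represents host nation: yes → true
  federation ∈ {FIDE-B, REG}: REG is in the set → true
  NOT currently suspended: no → true
  world rank = 1737: 2093 == 1737 is false
  events in last 12 months ≥ 1: 29 ≥ 1 is true
  rating ≤ 934: 1144 ≤ 934 is false
  age > 20 years: 75 > 20 is true
  career wins < 169: 83 < 169 is true
  events in last 12 months < 22: 29 < 22 is false
  federation ∈ {FIDE-B, NAT}: REG is not in the set → false
  NOT holds a wildcard: no → true
Combine:
[1.1.1.3] false AND false = false
[1.1.1] false AND false AND false = false
[1.1.2.1] true → true = true
[1.1.2.2.1] true AND true = true
[1.1.2.2] NOT true = false
[1.1.2] true OR false = true
[1.1] exactly-one(false, true) = true
[1] NOT true = false
[2.1.1.1] true OR false = true
[2.1.1.2] true OR false = true
[2.1.1] true OR true = true
[2.1.2.1.1] true OR true = true
[2.1.2.1.2] false OR false OR true = true
[2.1.2.1] true → true = true
[2.1.2] NOT true = false
[2.1] true OR false = true
[2] NOT true = false
[root] false → false (antecedent false ⇒ implication holds) = true
Overall: true → qualifies

Qualifies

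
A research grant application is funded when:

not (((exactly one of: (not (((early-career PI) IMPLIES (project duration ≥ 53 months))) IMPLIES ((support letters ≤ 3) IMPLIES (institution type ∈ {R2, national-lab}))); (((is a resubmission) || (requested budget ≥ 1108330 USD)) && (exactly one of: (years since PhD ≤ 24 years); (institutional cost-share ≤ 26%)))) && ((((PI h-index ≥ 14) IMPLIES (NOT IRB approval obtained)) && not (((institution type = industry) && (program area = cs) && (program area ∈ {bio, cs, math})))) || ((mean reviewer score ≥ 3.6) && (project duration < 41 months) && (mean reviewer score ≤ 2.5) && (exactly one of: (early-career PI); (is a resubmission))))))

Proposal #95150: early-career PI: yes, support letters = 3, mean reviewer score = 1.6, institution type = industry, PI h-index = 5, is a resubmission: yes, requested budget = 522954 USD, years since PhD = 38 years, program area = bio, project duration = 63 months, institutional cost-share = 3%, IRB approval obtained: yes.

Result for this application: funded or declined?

Funded

Atomic conditions:
  early-career PI: yes → true
  project duration ≥ 53 months: 63 ≥ 53 is true
  support letters ≤ 3: 3 ≤ 3 is true
  institution type ∈ {R2, national-lab}: industry is not in the set → false
  is a resubmission: yes → true
  requested budget ≥ 1108330 USD: 522954 ≥ 1108330 is false
  years since PhD ≤ 24 years: 38 ≤ 24 is false
  institutional cost-share ≤ 26%: 3 ≤ 26 is true
  PI h-index ≥ 14: 5 ≥ 14 is false
  NOT IRB approval obtained: yes → false
  institution type = industry: industry == industry is true
  program area = cs: bio == cs is false
  program area ∈ {bio, cs, math}: bio is in the set → true
  mean reviewer score ≥ 3.6: 1.6 ≥ 3.6 is false
  project duration < 41 months: 63 < 41 is false
  mean reviewer score ≤ 2.5: 1.6 ≤ 2.5 is true
Combine:
[1.1.1.1.1] true → true = true
[1.1.1.1] NOT true = false
[1.1.1.2] true → false = false
[1.1.1] false → false (antecedent false ⇒ implication holds) = true
[1.1.2.1] true OR false = true
[1.1.2.2] exactly-one(false, true) = true
[1.1.2] true AND true = true
[1.1] exactly-one(true, true) = false
[1.2.1.1] false → false (antecedent false ⇒ implication holds) = true
[1.2.1.2.1] true AND false AND true = false
[1.2.1.2] NOT false = true
[1.2.1] true AND true = true
[1.2.2.4] exactly-one(true, true) = false
[1.2.2] false AND false AND true AND false = false
[1.2] true OR false = true
[1] false AND true = false
[root] NOT false = true
Overall: true → funded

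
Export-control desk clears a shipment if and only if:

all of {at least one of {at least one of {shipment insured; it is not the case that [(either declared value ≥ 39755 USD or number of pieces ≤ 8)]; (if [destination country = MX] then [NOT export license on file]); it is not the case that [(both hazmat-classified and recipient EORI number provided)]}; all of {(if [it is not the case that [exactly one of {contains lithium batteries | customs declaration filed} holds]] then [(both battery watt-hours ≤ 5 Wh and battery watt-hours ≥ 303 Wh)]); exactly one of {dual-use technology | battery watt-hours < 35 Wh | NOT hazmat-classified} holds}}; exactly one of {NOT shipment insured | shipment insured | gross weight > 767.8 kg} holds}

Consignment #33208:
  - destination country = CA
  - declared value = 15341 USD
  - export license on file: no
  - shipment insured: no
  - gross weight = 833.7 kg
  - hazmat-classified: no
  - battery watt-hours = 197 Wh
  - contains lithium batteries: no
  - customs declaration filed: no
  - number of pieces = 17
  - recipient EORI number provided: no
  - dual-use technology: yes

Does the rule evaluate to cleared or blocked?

Blocked

Atomic conditions:
  shipment insured: no → false
  declared value ≥ 39755 USD: 15341 ≥ 39755 is false
  number of pieces ≤ 8: 17 ≤ 8 is false
  destination country = MX: CA == MX is false
  NOT export license on file: no → true
  hazmat-classified: no → false
  recipient EORI number provided: no → false
  contains lithium batteries: no → false
  customs declaration filed: no → false
  battery watt-hours ≤ 5 Wh: 197 ≤ 5 is false
  battery watt-hours ≥ 303 Wh: 197 ≥ 303 is false
  dual-use technology: yes → true
  battery watt-hours < 35 Wh: 197 < 35 is false
  NOT hazmat-classified: no → true
  NOT shipment insured: no → true
  gross weight > 767.8 kg: 833.7 > 767.8 is true
Combine:
[1.1.2.1] false OR false = false
[1.1.2] NOT false = true
[1.1.3] false → true (antecedent false ⇒ implication holds) = true
[1.1.4.1] false AND false = false
[1.1.4] NOT false = true
[1.1] false OR true OR true OR true = true
[1.2.1.1.1] exactly-one(false, false) = false
[1.2.1.1] NOT false = true
[1.2.1.2] false AND false = false
[1.2.1] true → false = false
[1.2.2] exactly-one(true, false, true) = false
[1.2] false AND false = false
[1] true OR false = true
[2] exactly-one(true, false, true) = false
[root] true AND false = false
Overall: false → blocked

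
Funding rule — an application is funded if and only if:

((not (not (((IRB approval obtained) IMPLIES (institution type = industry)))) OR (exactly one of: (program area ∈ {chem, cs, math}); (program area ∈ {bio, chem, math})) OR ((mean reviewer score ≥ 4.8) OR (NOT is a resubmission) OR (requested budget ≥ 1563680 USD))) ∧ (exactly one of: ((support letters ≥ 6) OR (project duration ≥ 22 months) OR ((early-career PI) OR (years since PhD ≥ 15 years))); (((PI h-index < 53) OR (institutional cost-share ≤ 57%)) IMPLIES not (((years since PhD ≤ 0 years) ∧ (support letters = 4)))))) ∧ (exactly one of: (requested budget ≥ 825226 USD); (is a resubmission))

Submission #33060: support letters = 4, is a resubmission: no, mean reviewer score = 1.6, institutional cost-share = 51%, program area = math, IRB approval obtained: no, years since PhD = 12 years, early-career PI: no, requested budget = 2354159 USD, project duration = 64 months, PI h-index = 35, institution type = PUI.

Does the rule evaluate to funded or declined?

Atomic conditions:
  IRB approval obtained: no → false
  institution type = industry: PUI == industry is false
  program area ∈ {chem, cs, math}: math is in the set → true
  program area ∈ {bio, chem, math}: math is in the set → true
  mean reviewer score ≥ 4.8: 1.6 ≥ 4.8 is false
  NOT is a resubmission: no → true
  requested budget ≥ 1563680 USD: 2354159 ≥ 1563680 is true
  support letters ≥ 6: 4 ≥ 6 is false
  project duration ≥ 22 months: 64 ≥ 22 is true
  early-career PI: no → false
  years since PhD ≥ 15 years: 12 ≥ 15 is false
  PI h-index < 53: 35 < 53 is true
  institutional cost-share ≤ 57%: 51 ≤ 57 is true
  years since PhD ≤ 0 years: 12 ≤ 0 is false
  support letters = 4: 4 == 4 is true
  requested budget ≥ 825226 USD: 2354159 ≥ 825226 is true
  is a resubmission: no → false
Combine:
[1.1.1.1.1] false → false (antecedent false ⇒ implication holds) = true
[1.1.1.1] NOT true = false
[1.1.1] NOT false = true
[1.1.2] exactly-one(true, true) = false
[1.1.3] false OR true OR true = true
[1.1] true OR false OR true = true
[1.2.1.3] false OR false = false
[1.2.1] false OR true OR false = true
[1.2.2.1] true OR true = true
[1.2.2.2.1] false AND true = false
[1.2.2.2] NOT false = true
[1.2.2] true → true = true
[1.2] exactly-one(true, true) = false
[1] true AND false = false
[2] exactly-one(true, false) = true
[root] false AND true = false
Overall: false → declined

Declined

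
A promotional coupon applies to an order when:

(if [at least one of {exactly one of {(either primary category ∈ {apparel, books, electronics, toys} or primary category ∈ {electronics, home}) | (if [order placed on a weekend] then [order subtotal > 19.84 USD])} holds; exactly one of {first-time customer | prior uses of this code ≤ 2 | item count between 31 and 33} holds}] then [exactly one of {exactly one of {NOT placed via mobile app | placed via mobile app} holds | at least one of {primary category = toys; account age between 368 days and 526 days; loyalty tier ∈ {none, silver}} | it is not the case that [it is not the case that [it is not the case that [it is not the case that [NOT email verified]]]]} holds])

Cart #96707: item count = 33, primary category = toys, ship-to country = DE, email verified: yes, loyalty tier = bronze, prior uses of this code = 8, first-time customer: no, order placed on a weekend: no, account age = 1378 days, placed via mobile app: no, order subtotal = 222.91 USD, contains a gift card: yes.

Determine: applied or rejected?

Rejected

Atomic conditions:
  primary category ∈ {apparel, books, electronics, toys}: toys is in the set → true
  primary category ∈ {electronics, home}: toys is not in the set → false
  order placed on a weekend: no → false
  order subtotal > 19.84 USD: 222.91 > 19.84 is true
  first-time customer: no → false
  prior uses of this code ≤ 2: 8 ≤ 2 is false
  item count between 31 and 33: 33 in [31, 33] is true
  NOT placed via mobile app: no → true
  placed via mobile app: no → false
  primary category = toys: toys == toys is true
  account age between 368 days and 526 days: 1378 in [368, 526] is false
  loyalty tier ∈ {none, silver}: bronze is not in the set → false
  NOT email verified: yes → false
Combine:
[1.1.1] true OR false = true
[1.1.2] false → true (antecedent false ⇒ implication holds) = true
[1.1] exactly-one(true, true) = false
[1.2] exactly-one(false, false, true) = true
[1] false OR true = true
[2.1] exactly-one(true, false) = true
[2.2] true OR false OR false = true
[2.3.1.1.1] NOT false = true
[2.3.1.1] NOT true = false
[2.3.1] NOT false = true
[2.3] NOT true = false
[2] exactly-one(true, true, false) = false
[root] true → false = false
Overall: false → rejected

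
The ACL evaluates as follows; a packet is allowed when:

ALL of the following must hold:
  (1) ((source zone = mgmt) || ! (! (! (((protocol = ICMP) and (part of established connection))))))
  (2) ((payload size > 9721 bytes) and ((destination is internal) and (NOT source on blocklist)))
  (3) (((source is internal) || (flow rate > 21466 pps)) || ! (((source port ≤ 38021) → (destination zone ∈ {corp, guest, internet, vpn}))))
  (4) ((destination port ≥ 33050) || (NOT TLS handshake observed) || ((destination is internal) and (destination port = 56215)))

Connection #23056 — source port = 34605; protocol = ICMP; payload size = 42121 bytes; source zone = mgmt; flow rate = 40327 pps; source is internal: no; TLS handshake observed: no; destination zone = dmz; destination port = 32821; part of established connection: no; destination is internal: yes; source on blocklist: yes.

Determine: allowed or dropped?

Atomic conditions:
  source zone = mgmt: mgmt == mgmt is true
  protocol = ICMP: ICMP == ICMP is true
  part of established connection: no → false
  payload size > 9721 bytes: 42121 > 9721 is true
  destination is internal: yes → true
  NOT source on blocklist: yes → false
  source is internal: no → false
  flow rate > 21466 pps: 40327 > 21466 is true
  source port ≤ 38021: 34605 ≤ 38021 is true
  destination zone ∈ {corp, guest, internet, vpn}: dmz is not in the set → false
  destination port ≥ 33050: 32821 ≥ 33050 is false
  NOT TLS handshake observed: no → true
  destination port = 56215: 32821 == 56215 is false
Combine:
[1.2.1.1.1] true AND false = false
[1.2.1.1] NOT false = true
[1.2.1] NOT true = false
[1.2] NOT false = true
[1] true OR true = true
[2.2] true AND false = false
[2] true AND false = false
[3.1] false OR true = true
[3.2.1] true → false = false
[3.2] NOT false = true
[3] true OR true = true
[4.3] true AND false = false
[4] false OR true OR false = true
[root] true AND false AND true AND true = false
Overall: false → dropped

Dropped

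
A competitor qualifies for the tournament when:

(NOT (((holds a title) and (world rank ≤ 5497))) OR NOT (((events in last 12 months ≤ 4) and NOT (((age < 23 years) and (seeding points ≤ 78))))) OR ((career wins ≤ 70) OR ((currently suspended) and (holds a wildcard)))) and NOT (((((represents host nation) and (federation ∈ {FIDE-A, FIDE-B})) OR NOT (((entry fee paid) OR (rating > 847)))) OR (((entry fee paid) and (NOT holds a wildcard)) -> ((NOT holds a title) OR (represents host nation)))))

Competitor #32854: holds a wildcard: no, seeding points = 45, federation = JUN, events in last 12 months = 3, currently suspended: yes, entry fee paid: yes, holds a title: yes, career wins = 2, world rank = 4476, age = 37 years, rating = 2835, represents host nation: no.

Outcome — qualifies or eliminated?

Atomic conditions:
  holds a title: yes → true
  world rank ≤ 5497: 4476 ≤ 5497 is true
  events in last 12 months ≤ 4: 3 ≤ 4 is true
  age < 23 years: 37 < 23 is false
  seeding points ≤ 78: 45 ≤ 78 is true
  career wins ≤ 70: 2 ≤ 70 is true
  currently suspended: yes → true
  holds a wildcard: no → false
  represents host nation: no → false
  federation ∈ {FIDE-A, FIDE-B}: JUN is not in the set → false
  entry fee paid: yes → true
  rating > 847: 2835 > 847 is true
  NOT holds a wildcard: no → true
  NOT holds a title: yes → false
Combine:
[1.1.1] true AND true = true
[1.1] NOT true = false
[1.2.1.2.1] false AND true = false
[1.2.1.2] NOT false = true
[1.2.1] true AND true = true
[1.2] NOT true = false
[1.3.2] true AND false = false
[1.3] true OR false = true
[1] false OR false OR true = true
[2.1.1.1] false AND false = false
[2.1.1.2.1] true OR true = true
[2.1.1.2] NOT true = false
[2.1.1] false OR false = false
[2.1.2.1] true AND true = true
[2.1.2.2] false OR false = false
[2.1.2] true → false = false
[2.1] false OR false = false
[2] NOT false = true
[root] true AND true = true
Overall: true → qualifies

Qualifies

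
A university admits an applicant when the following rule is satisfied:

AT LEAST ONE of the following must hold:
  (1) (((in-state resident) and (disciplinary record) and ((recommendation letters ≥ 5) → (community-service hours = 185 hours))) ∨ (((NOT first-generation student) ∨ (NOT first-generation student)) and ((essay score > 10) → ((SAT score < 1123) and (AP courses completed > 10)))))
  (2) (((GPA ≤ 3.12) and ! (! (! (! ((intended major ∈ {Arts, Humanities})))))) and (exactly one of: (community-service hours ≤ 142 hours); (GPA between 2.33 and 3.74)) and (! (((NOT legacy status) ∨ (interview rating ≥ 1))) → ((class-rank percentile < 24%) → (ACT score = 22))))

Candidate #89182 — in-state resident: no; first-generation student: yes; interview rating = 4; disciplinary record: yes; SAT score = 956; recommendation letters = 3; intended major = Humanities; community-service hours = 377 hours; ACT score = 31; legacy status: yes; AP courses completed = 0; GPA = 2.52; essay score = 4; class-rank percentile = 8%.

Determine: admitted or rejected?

Atomic conditions:
  in-state resident: no → false
  disciplinary record: yes → true
  recommendation letters ≥ 5: 3 ≥ 5 is false
  community-service hours = 185 hours: 377 == 185 is false
  NOT first-generation student: yes → false
  essay score > 10: 4 > 10 is false
  SAT score < 1123: 956 < 1123 is true
  AP courses completed > 10: 0 > 10 is false
  GPA ≤ 3.12: 2.52 ≤ 3.12 is true
  intended major ∈ {Arts, Humanities}: Humanities is in the set → true
  community-service hours ≤ 142 hours: 377 ≤ 142 is false
  GPA between 2.33 and 3.74: 2.52 in [2.33, 3.74] is true
  NOT legacy status: yes → false
  interview rating ≥ 1: 4 ≥ 1 is true
  class-rank percentile < 24%: 8 < 24 is true
  ACT score = 22: 31 == 22 is false
Combine:
[1.1.3] false → false (antecedent false ⇒ implication holds) = true
[1.1] false AND true AND true = false
[1.2.1] false OR false = false
[1.2.2.2] true AND false = false
[1.2.2] false → false (antecedent false ⇒ implication holds) = true
[1.2] false AND true = false
[1] false OR false = false
[2.1.2.1.1.1] NOT true = false
[2.1.2.1.1] NOT false = true
[2.1.2.1] NOT true = false
[2.1.2] NOT false = true
[2.1] true AND true = true
[2.2] exactly-one(false, true) = true
[2.3.1.1] false OR true = true
[2.3.1] NOT true = false
[2.3.2] true → false = false
[2.3] false → false (antecedent false ⇒ implication holds) = true
[2] true AND true AND true = true
[root] false OR true = true
Overall: true → admitted

Admitted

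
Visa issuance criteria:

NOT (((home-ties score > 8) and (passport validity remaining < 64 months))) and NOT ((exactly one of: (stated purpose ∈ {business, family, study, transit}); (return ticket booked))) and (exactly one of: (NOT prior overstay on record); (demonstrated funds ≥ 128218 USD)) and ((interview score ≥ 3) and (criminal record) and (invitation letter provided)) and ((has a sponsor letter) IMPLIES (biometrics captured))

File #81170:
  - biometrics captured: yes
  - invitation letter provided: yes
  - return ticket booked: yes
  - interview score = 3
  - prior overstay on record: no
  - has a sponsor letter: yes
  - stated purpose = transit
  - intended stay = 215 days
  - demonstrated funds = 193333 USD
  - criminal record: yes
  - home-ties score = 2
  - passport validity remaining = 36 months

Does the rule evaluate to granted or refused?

Atomic conditions:
  home-ties score > 8: 2 > 8 is false
  passport validity remaining < 64 months: 36 < 64 is true
  stated purpose ∈ {business, family, study, transit}: transit is in the set → true
  return ticket booked: yes → true
  NOT prior overstay on record: no → true
  demonstrated funds ≥ 128218 USD: 193333 ≥ 128218 is true
  interview score ≥ 3: 3 ≥ 3 is true
  criminal record: yes → true
  invitation letter provided: yes → true
  has a sponsor letter: yes → true
  biometrics captured: yes → true
Combine:
[1.1] false AND true = false
[1] NOT false = true
[2.1] exactly-one(true, true) = false
[2] NOT false = true
[3] exactly-one(true, true) = false
[4] true AND true AND true = true
[5] true → true = true
[root] true AND true AND false AND true AND true = false
Overall: false → refused

Refused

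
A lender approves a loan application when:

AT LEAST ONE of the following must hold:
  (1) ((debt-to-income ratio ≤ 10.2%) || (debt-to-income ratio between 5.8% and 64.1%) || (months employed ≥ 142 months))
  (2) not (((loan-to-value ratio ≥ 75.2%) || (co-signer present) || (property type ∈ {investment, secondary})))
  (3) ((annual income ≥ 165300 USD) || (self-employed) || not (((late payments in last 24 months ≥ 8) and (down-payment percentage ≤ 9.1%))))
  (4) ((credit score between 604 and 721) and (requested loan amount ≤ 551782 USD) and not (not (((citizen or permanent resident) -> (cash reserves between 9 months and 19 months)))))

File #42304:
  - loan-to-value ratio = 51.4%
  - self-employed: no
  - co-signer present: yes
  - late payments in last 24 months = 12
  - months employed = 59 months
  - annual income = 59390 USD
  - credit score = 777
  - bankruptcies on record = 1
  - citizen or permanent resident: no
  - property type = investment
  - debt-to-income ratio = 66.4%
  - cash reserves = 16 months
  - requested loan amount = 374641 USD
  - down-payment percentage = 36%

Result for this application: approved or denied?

Atomic conditions:
  debt-to-income ratio ≤ 10.2%: 66.4 ≤ 10.2 is false
  debt-to-income ratio between 5.8% and 64.1%: 66.4 in [5.8, 64.1] is false
  months employed ≥ 142 months: 59 ≥ 142 is false
  loan-to-value ratio ≥ 75.2%: 51.4 ≥ 75.2 is false
  co-signer present: yes → true
  property type ∈ {investment, secondary}: investment is in the set → true
  annual income ≥ 165300 USD: 59390 ≥ 165300 is false
  self-employed: no → false
  late payments in last 24 months ≥ 8: 12 ≥ 8 is true
  down-payment percentage ≤ 9.1%: 36 ≤ 9.1 is false
  credit score between 604 and 721: 777 in [604, 721] is false
  requested loan amount ≤ 551782 USD: 374641 ≤ 551782 is true
  citizen or permanent resident: no → false
  cash reserves between 9 months and 19 months: 16 in [9, 19] is true
Combine:
[1] false OR false OR false = false
[2.1] false OR true OR true = true
[2] NOT true = false
[3.3.1] true AND false = false
[3.3] NOT false = true
[3] false OR false OR true = true
[4.3.1.1] false → true (antecedent false ⇒ implication holds) = true
[4.3.1] NOT true = false
[4.3] NOT false = true
[4] false AND true AND true = false
[root] false OR false OR true OR false = true
Overall: true → approved

Approved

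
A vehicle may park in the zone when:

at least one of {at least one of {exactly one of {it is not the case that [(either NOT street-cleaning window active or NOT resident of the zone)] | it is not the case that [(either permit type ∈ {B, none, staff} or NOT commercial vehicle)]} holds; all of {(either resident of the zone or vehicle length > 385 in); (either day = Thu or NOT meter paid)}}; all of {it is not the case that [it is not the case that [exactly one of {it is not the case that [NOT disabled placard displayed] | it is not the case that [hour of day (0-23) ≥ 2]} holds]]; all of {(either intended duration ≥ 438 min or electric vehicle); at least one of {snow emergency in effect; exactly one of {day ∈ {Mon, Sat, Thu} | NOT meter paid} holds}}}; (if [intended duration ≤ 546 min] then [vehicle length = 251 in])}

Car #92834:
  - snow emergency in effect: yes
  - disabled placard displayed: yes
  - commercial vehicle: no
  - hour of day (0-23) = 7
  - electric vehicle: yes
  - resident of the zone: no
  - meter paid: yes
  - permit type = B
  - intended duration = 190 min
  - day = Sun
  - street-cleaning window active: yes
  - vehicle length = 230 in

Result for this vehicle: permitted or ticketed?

Atomic conditions:
  NOT street-cleaning window active: yes → false
  NOT resident of the zone: no → true
  permit type ∈ {B, none, staff}: B is in the set → true
  NOT commercial vehicle: no → true
  resident of the zone: no → false
  vehicle length > 385 in: 230 > 385 is false
  day = Thu: Sun == Thu is false
  NOT meter paid: yes → false
  NOT disabled placard displayed: yes → false
  hour of day (0-23) ≥ 2: 7 ≥ 2 is true
  intended duration ≥ 438 min: 190 ≥ 438 is false
  electric vehicle: yes → true
  snow emergency in effect: yes → true
  day ∈ {Mon, Sat, Thu}: Sun is not in the set → false
  intended duration ≤ 546 min: 190 ≤ 546 is true
  vehicle length = 251 in: 230 == 251 is false
Combine:
[1.1.1.1] false OR true = true
[1.1.1] NOT true = false
[1.1.2.1] true OR true = true
[1.1.2] NOT true = false
[1.1] exactly-one(false, false) = false
[1.2.1] false OR false = false
[1.2.2] false OR false = false
[1.2] false AND false = false
[1] false OR false = false
[2.1.1.1.1] NOT false = true
[2.1.1.1.2] NOT true = false
[2.1.1.1] exactly-one(true, false) = true
[2.1.1] NOT true = false
[2.1] NOT false = true
[2.2.1] false OR true = true
[2.2.2.2] exactly-one(false, false) = false
[2.2.2] true OR false = true
[2.2] true AND true = true
[2] true AND true = true
[3] true → false = false
[root] false OR true OR false = true
Overall: true → permitted

Permitted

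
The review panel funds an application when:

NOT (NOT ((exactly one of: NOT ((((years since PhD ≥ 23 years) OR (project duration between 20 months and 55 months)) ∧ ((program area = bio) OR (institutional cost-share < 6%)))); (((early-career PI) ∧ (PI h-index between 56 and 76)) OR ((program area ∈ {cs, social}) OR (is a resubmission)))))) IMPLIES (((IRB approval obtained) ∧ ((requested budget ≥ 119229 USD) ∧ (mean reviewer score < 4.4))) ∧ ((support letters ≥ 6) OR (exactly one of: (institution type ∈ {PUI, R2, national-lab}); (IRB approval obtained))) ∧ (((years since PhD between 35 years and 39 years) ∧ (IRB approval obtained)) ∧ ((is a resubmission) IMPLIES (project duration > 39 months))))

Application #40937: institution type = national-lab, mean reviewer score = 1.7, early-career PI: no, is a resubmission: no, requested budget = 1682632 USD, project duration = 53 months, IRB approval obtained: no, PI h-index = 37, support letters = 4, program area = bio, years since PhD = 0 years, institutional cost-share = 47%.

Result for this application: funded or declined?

Funded

Atomic conditions:
  years since PhD ≥ 23 years: 0 ≥ 23 is false
  project duration between 20 months and 55 months: 53 in [20, 55] is true
  program area = bio: bio == bio is true
  institutional cost-share < 6%: 47 < 6 is false
  early-career PI: no → false
  PI h-index between 56 and 76: 37 in [56, 76] is false
  program area ∈ {cs, social}: bio is not in the set → false
  is a resubmission: no → false
  IRB approval obtained: no → false
  requested budget ≥ 119229 USD: 1682632 ≥ 119229 is true
  mean reviewer score < 4.4: 1.7 < 4.4 is true
  support letters ≥ 6: 4 ≥ 6 is false
  institution type ∈ {PUI, R2, national-lab}: national-lab is in the set → true
  years since PhD between 35 years and 39 years: 0 in [35, 39] is false
  project duration > 39 months: 53 > 39 is true
Combine:
[1.1.1.1.1.1] false OR true = true
[1.1.1.1.1.2] true OR false = true
[1.1.1.1.1] true AND true = true
[1.1.1.1] NOT true = false
[1.1.1.2.1] false AND false = false
[1.1.1.2.2] false OR false = false
[1.1.1.2] false OR false = false
[1.1.1] exactly-one(false, false) = false
[1.1] NOT false = true
[1] NOT true = false
[2.1.2] true AND true = true
[2.1] false AND true = false
[2.2.2] exactly-one(true, false) = true
[2.2] false OR true = true
[2.3.1] false AND false = false
[2.3.2] false → true (antecedent false ⇒ implication holds) = true
[2.3] false AND true = false
[2] false AND true AND false = false
[root] false → false (antecedent false ⇒ implication holds) = true
Overall: true → funded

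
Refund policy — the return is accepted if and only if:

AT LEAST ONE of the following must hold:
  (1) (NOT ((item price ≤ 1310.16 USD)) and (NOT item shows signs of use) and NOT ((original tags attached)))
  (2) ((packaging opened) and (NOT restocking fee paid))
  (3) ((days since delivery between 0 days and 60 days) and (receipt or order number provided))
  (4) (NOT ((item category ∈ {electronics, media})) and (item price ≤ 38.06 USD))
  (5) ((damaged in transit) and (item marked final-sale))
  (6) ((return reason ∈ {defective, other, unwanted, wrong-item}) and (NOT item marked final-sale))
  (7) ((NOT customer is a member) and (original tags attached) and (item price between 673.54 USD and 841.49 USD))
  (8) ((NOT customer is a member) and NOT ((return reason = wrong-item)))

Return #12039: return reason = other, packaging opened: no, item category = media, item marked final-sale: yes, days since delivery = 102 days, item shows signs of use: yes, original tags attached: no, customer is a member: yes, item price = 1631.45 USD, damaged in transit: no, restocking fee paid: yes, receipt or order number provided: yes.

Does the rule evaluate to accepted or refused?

Atomic conditions:
  item price ≤ 1310.16 USD: 1631.45 ≤ 1310.16 is false
  NOT item shows signs of use: yes → false
  original tags attached: no → false
  packaging opened: no → false
  NOT restocking fee paid: yes → false
  days since delivery between 0 days and 60 days: 102 in [0, 60] is false
  receipt or order number provided: yes → true
  item category ∈ {electronics, media}: media is in the set → true
  item price ≤ 38.06 USD: 1631.45 ≤ 38.06 is false
  damaged in transit: no → false
  item marked final-sale: yes → true
  return reason ∈ {defective, other, unwanted, wrong-item}: other is in the set → true
  NOT item marked final-sale: yes → false
  NOT customer is a member: yes → false
  item price between 673.54 USD and 841.49 USD: 1631.45 in [673.54, 841.49] is false
  return reason = wrong-item: other == wrong-item is false
Combine:
[1.1] NOT false = true
[1.3] NOT false = true
[1] true AND false AND true = false
[2] false AND false = false
[3] false AND true = false
[4.1] NOT true = false
[4] false AND false = false
[5] false AND true = false
[6] true AND false = false
[7] false AND false AND false = false
[8.2] NOT false = true
[8] false AND true = false
[root] false OR false OR false OR false OR false OR false OR false OR false = false
Overall: false → refused

Refused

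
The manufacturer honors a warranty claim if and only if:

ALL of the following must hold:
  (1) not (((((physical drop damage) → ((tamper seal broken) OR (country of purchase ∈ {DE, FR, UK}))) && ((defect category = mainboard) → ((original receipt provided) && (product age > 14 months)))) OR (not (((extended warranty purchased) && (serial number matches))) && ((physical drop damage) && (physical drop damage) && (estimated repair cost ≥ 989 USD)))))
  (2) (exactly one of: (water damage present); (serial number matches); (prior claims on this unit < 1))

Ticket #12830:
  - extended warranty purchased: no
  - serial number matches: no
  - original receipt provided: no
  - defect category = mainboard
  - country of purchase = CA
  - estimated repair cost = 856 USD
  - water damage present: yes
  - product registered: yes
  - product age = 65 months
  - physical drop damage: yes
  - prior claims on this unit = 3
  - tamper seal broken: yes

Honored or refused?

Atomic conditions:
  physical drop damage: yes → true
  tamper seal broken: yes → true
  country of purchase ∈ {DE, FR, UK}: CA is not in the set → false
  defect category = mainboard: mainboard == mainboard is true
  original receipt provided: no → false
  product age > 14 months: 65 > 14 is true
  extended warranty purchased: no → false
  serial number matches: no → false
  estimated repair cost ≥ 989 USD: 856 ≥ 989 is false
  water damage present: yes → true
  prior claims on this unit < 1: 3 < 1 is false
Combine:
[1.1.1.1.2] true OR false = true
[1.1.1.1] true → true = true
[1.1.1.2.2] false AND true = false
[1.1.1.2] true → false = false
[1.1.1] true AND false = false
[1.1.2.1.1] false AND false = false
[1.1.2.1] NOT false = true
[1.1.2.2] true AND true AND false = false
[1.1.2] true AND false = false
[1.1] false OR false = false
[1] NOT false = true
[2] exactly-one(true, false, false) = true
[root] true AND true = true
Overall: true → honored

Honored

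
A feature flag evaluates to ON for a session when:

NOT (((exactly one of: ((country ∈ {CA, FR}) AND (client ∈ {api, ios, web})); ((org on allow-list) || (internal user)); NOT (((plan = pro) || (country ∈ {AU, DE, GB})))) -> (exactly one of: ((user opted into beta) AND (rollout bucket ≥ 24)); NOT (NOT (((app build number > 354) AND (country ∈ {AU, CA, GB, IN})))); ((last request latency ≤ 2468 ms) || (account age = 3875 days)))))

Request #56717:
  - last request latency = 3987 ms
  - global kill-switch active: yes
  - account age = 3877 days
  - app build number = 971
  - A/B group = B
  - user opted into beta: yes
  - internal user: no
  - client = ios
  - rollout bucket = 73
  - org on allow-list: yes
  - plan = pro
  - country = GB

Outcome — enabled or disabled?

Enabled

Atomic conditions:
  country ∈ {CA, FR}: GB is not in the set → false
  client ∈ {api, ios, web}: ios is in the set → true
  org on allow-list: yes → true
  internal user: no → false
  plan = pro: pro == pro is true
  country ∈ {AU, DE, GB}: GB is in the set → true
  user opted into beta: yes → true
  rollout bucket ≥ 24: 73 ≥ 24 is true
  app build number > 354: 971 > 354 is true
  country ∈ {AU, CA, GB, IN}: GB is in the set → true
  last request latency ≤ 2468 ms: 3987 ≤ 2468 is false
  account age = 3875 days: 3877 == 3875 is false
Combine:
[1.1.1] false AND true = false
[1.1.2] true OR false = true
[1.1.3.1] true OR true = true
[1.1.3] NOT true = false
[1.1] exactly-one(false, true, false) = true
[1.2.1] true AND true = true
[1.2.2.1.1] true AND true = true
[1.2.2.1] NOT true = false
[1.2.2] NOT false = true
[1.2.3] false OR false = false
[1.2] exactly-one(true, true, false) = false
[1] true → false = false
[root] NOT false = true
Overall: true → enabled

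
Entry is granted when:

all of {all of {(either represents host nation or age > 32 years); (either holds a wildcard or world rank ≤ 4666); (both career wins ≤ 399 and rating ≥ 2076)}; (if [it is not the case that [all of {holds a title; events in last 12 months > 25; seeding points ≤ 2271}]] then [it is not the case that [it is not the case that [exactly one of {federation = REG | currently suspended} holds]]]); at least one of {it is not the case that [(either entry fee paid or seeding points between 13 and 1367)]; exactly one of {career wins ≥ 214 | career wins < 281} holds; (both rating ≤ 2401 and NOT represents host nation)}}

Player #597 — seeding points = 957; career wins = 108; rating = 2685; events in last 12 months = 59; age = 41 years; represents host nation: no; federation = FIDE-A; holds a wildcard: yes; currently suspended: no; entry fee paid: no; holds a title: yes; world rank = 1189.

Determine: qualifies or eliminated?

Qualifies

Atomic conditions:
  represents host nation: no → false
  age > 32 years: 41 > 32 is true
  holds a wildcard: yes → true
  world rank ≤ 4666: 1189 ≤ 4666 is true
  career wins ≤ 399: 108 ≤ 399 is true
  rating ≥ 2076: 2685 ≥ 2076 is true
  holds a title: yes → true
  events in last 12 months > 25: 59 > 25 is true
  seeding points ≤ 2271: 957 ≤ 2271 is true
  federation = REG: FIDE-A == REG is false
  currently suspended: no → false
  entry fee paid: no → false
  seeding points between 13 and 1367: 957 in [13, 1367] is true
  career wins ≥ 214: 108 ≥ 214 is false
  career wins < 281: 108 < 281 is true
  rating ≤ 2401: 2685 ≤ 2401 is false
  NOT represents host nation: no → true
Combine:
[1.1] false OR true = true
[1.2] true OR true = true
[1.3] true AND true = true
[1] true AND true AND true = true
[2.1.1] true AND true AND true = true
[2.1] NOT true = false
[2.2.1.1] exactly-one(false, false) = false
[2.2.1] NOT false = true
[2.2] NOT true = false
[2] false → false (antecedent false ⇒ implication holds) = true
[3.1.1] false OR true = true
[3.1] NOT true = false
[3.2] exactly-one(false, true) = true
[3.3] false AND true = false
[3] false OR true OR false = true
[root] true AND true AND true = true
Overall: true → qualifies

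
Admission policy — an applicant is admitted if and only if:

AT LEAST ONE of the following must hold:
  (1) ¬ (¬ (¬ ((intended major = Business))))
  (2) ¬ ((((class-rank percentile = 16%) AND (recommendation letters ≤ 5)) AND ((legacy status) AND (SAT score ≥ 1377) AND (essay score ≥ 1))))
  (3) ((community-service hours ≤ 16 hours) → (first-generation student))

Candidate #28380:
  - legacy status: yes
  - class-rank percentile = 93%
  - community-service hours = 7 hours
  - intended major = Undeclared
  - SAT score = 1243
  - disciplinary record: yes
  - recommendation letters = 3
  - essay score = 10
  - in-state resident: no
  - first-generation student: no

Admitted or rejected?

Admitted

Atomic conditions:
  intended major = Business: Undeclared == Business is false
  class-rank percentile = 16%: 93 == 16 is false
  recommendation letters ≤ 5: 3 ≤ 5 is true
  legacy status: yes → true
  SAT score ≥ 1377: 1243 ≥ 1377 is false
  essay score ≥ 1: 10 ≥ 1 is true
  community-service hours ≤ 16 hours: 7 ≤ 16 is true
  first-generation student: no → false
Combine:
[1.1.1] NOT false = true
[1.1] NOT true = false
[1] NOT false = true
[2.1.1] false AND true = false
[2.1.2] true AND false AND true = false
[2.1] false AND false = false
[2] NOT false = true
[3] true → false = false
[root] true OR true OR false = true
Overall: true → admitted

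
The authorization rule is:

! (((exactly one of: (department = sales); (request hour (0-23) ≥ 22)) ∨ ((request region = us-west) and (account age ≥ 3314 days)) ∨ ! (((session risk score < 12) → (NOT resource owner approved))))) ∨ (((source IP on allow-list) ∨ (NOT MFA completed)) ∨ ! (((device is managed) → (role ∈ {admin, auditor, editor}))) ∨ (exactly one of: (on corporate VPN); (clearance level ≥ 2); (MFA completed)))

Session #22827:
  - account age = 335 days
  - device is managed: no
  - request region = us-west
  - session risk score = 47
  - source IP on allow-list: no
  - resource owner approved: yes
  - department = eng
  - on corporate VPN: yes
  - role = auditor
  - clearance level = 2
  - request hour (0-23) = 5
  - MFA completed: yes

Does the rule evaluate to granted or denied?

Atomic conditions:
  department = sales: eng == sales is false
  request hour (0-23) ≥ 22: 5 ≥ 22 is false
  request region = us-west: us-west == us-west is true
  account age ≥ 3314 days: 335 ≥ 3314 is false
  session risk score < 12: 47 < 12 is false
  NOT resource owner approved: yes → false
  source IP on allow-list: no → false
  NOT MFA completed: yes → false
  device is managed: no → false
  role ∈ {admin, auditor, editor}: auditor is in the set → true
  on corporate VPN: yes → true
  clearance level ≥ 2: 2 ≥ 2 is true
  MFA completed: yes → true
Combine:
[1.1.1] exactly-one(false, false) = false
[1.1.2] true AND false = false
[1.1.3.1] false → false (antecedent false ⇒ implication holds) = true
[1.1.3] NOT true = false
[1.1] false OR false OR false = false
[1] NOT false = true
[2.1] false OR false = false
[2.2.1] false → true (antecedent false ⇒ implication holds) = true
[2.2] NOT true = false
[2.3] exactly-one(true, true, true) = false
[2] false OR false OR false = false
[root] true OR false = true
Overall: true → granted

Granted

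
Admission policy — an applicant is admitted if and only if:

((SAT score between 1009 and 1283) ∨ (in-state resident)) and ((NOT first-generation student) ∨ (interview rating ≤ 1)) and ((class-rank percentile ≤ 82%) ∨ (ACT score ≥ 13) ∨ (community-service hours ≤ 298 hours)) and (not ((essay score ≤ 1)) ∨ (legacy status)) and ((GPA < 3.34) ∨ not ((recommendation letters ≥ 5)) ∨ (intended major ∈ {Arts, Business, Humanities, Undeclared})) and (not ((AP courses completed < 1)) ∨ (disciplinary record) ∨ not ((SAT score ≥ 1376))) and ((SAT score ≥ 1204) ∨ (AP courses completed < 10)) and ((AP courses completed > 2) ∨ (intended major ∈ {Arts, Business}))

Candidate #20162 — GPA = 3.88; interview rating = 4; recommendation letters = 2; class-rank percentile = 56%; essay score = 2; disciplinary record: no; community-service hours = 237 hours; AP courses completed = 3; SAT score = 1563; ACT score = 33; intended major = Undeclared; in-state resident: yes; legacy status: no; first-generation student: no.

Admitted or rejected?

Atomic conditions:
  SAT score between 1009 and 1283: 1563 in [1009, 1283] is false
  in-state resident: yes → true
  NOT first-generation student: no → true
  interview rating ≤ 1: 4 ≤ 1 is false
  class-rank percentile ≤ 82%: 56 ≤ 82 is true
  ACT score ≥ 13: 33 ≥ 13 is true
  community-service hours ≤ 298 hours: 237 ≤ 298 is true
  essay score ≤ 1: 2 ≤ 1 is false
  legacy status: no → false
  GPA < 3.34: 3.88 < 3.34 is false
  recommendation letters ≥ 5: 2 ≥ 5 is false
  intended major ∈ {Arts, Business, Humanities, Undeclared}: Undeclared is in the set → true
  AP courses completed < 1: 3 < 1 is false
  disciplinary record: no → false
  SAT score ≥ 1376: 1563 ≥ 1376 is true
  SAT score ≥ 1204: 1563 ≥ 1204 is true
  AP courses completed < 10: 3 < 10 is true
  AP courses completed > 2: 3 > 2 is true
  intended major ∈ {Arts, Business}: Undeclared is not in the set → false
Combine:
[1] false OR true = true
[2] true OR false = true
[3] true OR true OR true = true
[4.1] NOT false = true
[4] true OR false = true
[5.2] NOT false = true
[5] false OR true OR true = true
[6.1] NOT false = true
[6.3] NOT true = false
[6] true OR false OR false = true
[7] true OR true = true
[8] true OR false = true
[root] true AND true AND true AND true AND true AND true AND true AND true = true
Overall: true → admitted

Admitted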